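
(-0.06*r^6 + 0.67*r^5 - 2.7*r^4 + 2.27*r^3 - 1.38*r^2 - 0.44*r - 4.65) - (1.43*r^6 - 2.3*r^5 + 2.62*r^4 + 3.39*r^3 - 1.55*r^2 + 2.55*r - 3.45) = -1.49*r^6 + 2.97*r^5 - 5.32*r^4 - 1.12*r^3 + 0.17*r^2 - 2.99*r - 1.2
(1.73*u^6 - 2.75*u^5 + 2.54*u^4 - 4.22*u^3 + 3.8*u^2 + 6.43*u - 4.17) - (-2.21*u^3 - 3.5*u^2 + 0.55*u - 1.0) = 1.73*u^6 - 2.75*u^5 + 2.54*u^4 - 2.01*u^3 + 7.3*u^2 + 5.88*u - 3.17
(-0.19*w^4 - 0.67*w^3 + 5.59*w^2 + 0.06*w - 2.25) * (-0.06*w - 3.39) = 0.0114*w^5 + 0.6843*w^4 + 1.9359*w^3 - 18.9537*w^2 - 0.0684*w + 7.6275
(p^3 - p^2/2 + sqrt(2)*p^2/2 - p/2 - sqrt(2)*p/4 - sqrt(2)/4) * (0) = 0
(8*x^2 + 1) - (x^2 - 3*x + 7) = 7*x^2 + 3*x - 6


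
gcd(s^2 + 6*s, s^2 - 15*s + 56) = 1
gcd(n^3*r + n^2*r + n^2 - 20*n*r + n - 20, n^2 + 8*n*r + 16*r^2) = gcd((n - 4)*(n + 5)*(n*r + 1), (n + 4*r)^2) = 1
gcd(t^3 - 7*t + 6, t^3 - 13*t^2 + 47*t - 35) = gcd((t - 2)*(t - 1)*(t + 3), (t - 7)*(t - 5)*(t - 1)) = t - 1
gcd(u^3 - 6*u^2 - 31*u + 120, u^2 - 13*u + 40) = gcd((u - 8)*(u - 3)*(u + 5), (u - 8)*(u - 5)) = u - 8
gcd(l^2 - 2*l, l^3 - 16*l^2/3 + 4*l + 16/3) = l - 2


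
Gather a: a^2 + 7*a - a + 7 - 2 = a^2 + 6*a + 5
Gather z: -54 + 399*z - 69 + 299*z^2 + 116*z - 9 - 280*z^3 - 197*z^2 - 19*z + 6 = -280*z^3 + 102*z^2 + 496*z - 126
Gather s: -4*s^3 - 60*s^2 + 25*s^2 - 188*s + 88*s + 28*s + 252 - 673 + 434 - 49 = -4*s^3 - 35*s^2 - 72*s - 36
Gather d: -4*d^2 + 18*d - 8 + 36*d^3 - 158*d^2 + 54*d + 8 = 36*d^3 - 162*d^2 + 72*d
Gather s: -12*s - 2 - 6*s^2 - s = -6*s^2 - 13*s - 2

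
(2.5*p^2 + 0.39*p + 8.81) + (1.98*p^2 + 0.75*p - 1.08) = 4.48*p^2 + 1.14*p + 7.73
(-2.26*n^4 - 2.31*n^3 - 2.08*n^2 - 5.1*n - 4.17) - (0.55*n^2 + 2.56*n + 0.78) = -2.26*n^4 - 2.31*n^3 - 2.63*n^2 - 7.66*n - 4.95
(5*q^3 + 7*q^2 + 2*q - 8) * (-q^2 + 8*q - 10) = -5*q^5 + 33*q^4 + 4*q^3 - 46*q^2 - 84*q + 80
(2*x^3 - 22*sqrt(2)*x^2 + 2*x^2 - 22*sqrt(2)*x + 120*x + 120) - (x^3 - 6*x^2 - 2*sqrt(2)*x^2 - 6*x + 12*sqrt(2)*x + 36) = x^3 - 20*sqrt(2)*x^2 + 8*x^2 - 34*sqrt(2)*x + 126*x + 84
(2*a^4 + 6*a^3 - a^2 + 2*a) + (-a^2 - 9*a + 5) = 2*a^4 + 6*a^3 - 2*a^2 - 7*a + 5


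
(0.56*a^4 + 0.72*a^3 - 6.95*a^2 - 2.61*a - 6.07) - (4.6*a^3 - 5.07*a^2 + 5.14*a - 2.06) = 0.56*a^4 - 3.88*a^3 - 1.88*a^2 - 7.75*a - 4.01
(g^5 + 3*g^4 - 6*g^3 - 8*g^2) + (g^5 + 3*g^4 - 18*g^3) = 2*g^5 + 6*g^4 - 24*g^3 - 8*g^2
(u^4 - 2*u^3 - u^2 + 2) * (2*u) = 2*u^5 - 4*u^4 - 2*u^3 + 4*u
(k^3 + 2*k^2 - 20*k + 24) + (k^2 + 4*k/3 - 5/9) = k^3 + 3*k^2 - 56*k/3 + 211/9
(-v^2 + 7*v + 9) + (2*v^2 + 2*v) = v^2 + 9*v + 9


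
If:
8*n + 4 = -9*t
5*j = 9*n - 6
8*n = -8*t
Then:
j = 6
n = 4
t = -4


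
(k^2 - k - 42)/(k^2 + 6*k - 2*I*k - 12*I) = (k - 7)/(k - 2*I)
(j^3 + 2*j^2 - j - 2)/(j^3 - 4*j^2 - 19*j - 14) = (j - 1)/(j - 7)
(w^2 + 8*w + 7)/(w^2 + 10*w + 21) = (w + 1)/(w + 3)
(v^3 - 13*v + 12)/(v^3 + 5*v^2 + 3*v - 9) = (v^2 + v - 12)/(v^2 + 6*v + 9)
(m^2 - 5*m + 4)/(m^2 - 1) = (m - 4)/(m + 1)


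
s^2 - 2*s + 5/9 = (s - 5/3)*(s - 1/3)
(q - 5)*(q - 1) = q^2 - 6*q + 5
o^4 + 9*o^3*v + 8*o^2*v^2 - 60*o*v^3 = o*(o - 2*v)*(o + 5*v)*(o + 6*v)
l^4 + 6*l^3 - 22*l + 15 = (l - 1)^2*(l + 3)*(l + 5)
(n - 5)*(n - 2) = n^2 - 7*n + 10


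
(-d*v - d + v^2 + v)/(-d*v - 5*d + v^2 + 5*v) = (v + 1)/(v + 5)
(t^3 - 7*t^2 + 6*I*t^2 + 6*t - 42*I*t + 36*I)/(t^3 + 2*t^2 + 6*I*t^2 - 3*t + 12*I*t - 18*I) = (t - 6)/(t + 3)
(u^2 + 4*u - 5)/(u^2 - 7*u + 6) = (u + 5)/(u - 6)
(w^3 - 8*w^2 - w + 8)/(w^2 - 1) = w - 8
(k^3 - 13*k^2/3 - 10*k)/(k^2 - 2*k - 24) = k*(3*k + 5)/(3*(k + 4))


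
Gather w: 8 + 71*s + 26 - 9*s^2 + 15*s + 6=-9*s^2 + 86*s + 40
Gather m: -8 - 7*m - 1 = -7*m - 9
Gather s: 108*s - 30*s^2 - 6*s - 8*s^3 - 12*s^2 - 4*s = -8*s^3 - 42*s^2 + 98*s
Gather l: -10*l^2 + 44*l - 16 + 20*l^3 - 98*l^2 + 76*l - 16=20*l^3 - 108*l^2 + 120*l - 32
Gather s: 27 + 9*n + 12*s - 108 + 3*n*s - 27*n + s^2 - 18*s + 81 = -18*n + s^2 + s*(3*n - 6)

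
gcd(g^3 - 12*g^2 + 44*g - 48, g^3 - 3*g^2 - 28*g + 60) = g^2 - 8*g + 12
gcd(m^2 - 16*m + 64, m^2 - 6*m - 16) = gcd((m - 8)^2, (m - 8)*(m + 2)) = m - 8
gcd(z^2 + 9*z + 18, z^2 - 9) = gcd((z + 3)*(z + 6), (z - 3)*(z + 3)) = z + 3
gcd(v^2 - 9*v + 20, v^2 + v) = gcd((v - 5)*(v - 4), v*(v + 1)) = 1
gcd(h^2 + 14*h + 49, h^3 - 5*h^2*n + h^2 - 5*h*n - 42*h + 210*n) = h + 7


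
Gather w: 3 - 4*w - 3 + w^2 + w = w^2 - 3*w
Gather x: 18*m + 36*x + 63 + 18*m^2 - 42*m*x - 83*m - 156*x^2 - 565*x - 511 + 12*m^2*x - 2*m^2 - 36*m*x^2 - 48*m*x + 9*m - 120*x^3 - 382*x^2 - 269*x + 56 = 16*m^2 - 56*m - 120*x^3 + x^2*(-36*m - 538) + x*(12*m^2 - 90*m - 798) - 392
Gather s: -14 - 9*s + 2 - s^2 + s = -s^2 - 8*s - 12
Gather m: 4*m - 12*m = -8*m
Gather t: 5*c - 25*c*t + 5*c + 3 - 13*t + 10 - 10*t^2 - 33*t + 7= 10*c - 10*t^2 + t*(-25*c - 46) + 20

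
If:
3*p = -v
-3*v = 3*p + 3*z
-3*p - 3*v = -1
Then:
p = -1/6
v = 1/2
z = -1/3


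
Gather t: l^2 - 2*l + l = l^2 - l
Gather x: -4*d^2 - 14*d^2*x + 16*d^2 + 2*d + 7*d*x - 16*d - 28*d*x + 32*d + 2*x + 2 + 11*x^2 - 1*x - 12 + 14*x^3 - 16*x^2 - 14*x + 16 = 12*d^2 + 18*d + 14*x^3 - 5*x^2 + x*(-14*d^2 - 21*d - 13) + 6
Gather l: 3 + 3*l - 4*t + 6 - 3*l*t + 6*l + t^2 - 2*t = l*(9 - 3*t) + t^2 - 6*t + 9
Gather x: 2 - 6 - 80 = -84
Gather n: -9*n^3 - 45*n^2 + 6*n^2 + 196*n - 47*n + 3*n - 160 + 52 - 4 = -9*n^3 - 39*n^2 + 152*n - 112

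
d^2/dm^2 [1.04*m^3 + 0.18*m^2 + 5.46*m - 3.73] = 6.24*m + 0.36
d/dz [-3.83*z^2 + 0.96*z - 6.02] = 0.96 - 7.66*z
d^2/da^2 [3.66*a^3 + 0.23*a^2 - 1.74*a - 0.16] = 21.96*a + 0.46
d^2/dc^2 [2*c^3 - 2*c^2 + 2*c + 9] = 12*c - 4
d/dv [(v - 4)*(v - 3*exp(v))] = v - (v - 4)*(3*exp(v) - 1) - 3*exp(v)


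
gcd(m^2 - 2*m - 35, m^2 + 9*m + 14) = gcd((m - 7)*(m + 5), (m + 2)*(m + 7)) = 1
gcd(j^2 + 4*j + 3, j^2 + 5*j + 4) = j + 1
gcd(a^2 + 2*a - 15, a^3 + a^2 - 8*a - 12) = a - 3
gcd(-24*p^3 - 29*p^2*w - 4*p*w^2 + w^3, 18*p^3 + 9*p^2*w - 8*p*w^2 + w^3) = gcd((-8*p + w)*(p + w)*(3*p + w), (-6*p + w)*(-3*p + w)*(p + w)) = p + w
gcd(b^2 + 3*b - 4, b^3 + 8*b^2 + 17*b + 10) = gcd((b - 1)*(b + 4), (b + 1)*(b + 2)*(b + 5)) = 1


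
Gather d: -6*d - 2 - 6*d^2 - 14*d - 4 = -6*d^2 - 20*d - 6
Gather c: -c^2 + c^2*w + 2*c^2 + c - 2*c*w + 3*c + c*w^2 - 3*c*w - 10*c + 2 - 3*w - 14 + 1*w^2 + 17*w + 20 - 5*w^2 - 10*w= c^2*(w + 1) + c*(w^2 - 5*w - 6) - 4*w^2 + 4*w + 8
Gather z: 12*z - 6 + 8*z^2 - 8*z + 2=8*z^2 + 4*z - 4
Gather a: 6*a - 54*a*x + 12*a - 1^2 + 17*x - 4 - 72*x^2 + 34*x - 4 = a*(18 - 54*x) - 72*x^2 + 51*x - 9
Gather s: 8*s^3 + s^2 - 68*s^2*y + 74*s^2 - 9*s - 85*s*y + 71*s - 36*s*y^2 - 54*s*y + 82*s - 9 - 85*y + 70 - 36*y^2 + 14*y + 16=8*s^3 + s^2*(75 - 68*y) + s*(-36*y^2 - 139*y + 144) - 36*y^2 - 71*y + 77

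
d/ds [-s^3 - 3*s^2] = 3*s*(-s - 2)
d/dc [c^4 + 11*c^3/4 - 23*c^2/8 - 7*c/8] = 4*c^3 + 33*c^2/4 - 23*c/4 - 7/8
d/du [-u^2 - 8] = -2*u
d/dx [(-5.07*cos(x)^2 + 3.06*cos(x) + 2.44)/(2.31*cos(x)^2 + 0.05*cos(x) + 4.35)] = (7.3221*cos(x)^2 + 55.3818*cos(x) - 13.189)*sin(x)/(5.3361*cos(x)^4 + 0.231*cos(x)^3 + 20.0995*cos(x)^2 + 0.435*cos(x) + 18.9225)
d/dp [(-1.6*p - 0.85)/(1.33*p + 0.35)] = (0.758765*p + 0.199675)/(1.33*p + 0.35)^3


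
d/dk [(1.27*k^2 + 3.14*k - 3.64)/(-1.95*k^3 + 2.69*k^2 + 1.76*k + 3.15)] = (2.4765*k^4 + 12.246*k^3 - 27.5054*k^2 + 27.5842*k + 16.2974)/(3.8025*k^6 - 10.491*k^5 + 0.3721*k^4 - 2.8162*k^3 + 20.0446*k^2 + 11.088*k + 9.9225)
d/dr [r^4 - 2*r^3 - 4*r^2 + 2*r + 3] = 4*r^3 - 6*r^2 - 8*r + 2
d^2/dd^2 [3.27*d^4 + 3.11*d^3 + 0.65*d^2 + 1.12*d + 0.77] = 39.24*d^2 + 18.66*d + 1.3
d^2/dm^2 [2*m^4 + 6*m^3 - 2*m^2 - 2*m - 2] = 24*m^2 + 36*m - 4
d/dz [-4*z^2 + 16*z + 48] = 16 - 8*z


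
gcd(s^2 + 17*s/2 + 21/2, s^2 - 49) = s + 7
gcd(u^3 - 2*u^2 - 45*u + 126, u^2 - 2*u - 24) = u - 6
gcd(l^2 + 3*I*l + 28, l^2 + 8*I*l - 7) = l + 7*I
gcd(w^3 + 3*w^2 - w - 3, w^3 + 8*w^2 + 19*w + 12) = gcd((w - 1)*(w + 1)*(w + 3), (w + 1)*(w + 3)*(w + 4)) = w^2 + 4*w + 3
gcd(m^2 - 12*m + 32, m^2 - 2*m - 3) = 1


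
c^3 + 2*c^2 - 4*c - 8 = (c - 2)*(c + 2)^2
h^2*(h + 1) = h^3 + h^2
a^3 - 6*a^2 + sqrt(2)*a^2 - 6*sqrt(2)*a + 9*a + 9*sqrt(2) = (a - 3)^2*(a + sqrt(2))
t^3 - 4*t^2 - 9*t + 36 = (t - 4)*(t - 3)*(t + 3)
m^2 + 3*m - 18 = (m - 3)*(m + 6)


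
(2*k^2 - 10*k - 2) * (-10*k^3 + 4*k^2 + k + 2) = -20*k^5 + 108*k^4 - 18*k^3 - 14*k^2 - 22*k - 4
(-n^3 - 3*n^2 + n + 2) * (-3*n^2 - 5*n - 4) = 3*n^5 + 14*n^4 + 16*n^3 + n^2 - 14*n - 8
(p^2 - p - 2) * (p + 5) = p^3 + 4*p^2 - 7*p - 10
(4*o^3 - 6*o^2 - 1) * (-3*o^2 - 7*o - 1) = -12*o^5 - 10*o^4 + 38*o^3 + 9*o^2 + 7*o + 1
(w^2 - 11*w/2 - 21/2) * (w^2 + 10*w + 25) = w^4 + 9*w^3/2 - 81*w^2/2 - 485*w/2 - 525/2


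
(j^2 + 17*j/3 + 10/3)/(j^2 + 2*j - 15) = (j + 2/3)/(j - 3)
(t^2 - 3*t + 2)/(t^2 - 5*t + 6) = (t - 1)/(t - 3)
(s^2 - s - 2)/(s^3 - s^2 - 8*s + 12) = (s + 1)/(s^2 + s - 6)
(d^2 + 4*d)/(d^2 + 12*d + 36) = d*(d + 4)/(d^2 + 12*d + 36)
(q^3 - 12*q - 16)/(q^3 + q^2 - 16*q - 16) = (q^2 + 4*q + 4)/(q^2 + 5*q + 4)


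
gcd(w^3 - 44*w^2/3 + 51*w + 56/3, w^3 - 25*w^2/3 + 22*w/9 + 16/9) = w^2 - 23*w/3 - 8/3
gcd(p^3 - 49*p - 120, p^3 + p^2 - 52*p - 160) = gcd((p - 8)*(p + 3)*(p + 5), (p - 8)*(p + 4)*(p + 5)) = p^2 - 3*p - 40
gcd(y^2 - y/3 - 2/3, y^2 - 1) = y - 1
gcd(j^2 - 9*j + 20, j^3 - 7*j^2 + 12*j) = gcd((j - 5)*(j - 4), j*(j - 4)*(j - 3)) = j - 4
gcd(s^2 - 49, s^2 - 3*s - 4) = 1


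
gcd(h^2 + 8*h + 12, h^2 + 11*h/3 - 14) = h + 6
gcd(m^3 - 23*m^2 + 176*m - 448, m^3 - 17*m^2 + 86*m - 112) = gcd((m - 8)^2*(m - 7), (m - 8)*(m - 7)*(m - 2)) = m^2 - 15*m + 56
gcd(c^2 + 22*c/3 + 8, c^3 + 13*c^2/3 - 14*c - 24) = c^2 + 22*c/3 + 8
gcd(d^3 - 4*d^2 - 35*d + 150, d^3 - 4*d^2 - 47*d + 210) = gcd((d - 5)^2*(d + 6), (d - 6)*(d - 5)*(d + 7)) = d - 5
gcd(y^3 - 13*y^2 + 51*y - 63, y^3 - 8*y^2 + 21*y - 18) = y^2 - 6*y + 9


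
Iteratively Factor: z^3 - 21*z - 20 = (z + 1)*(z^2 - z - 20) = (z - 5)*(z + 1)*(z + 4)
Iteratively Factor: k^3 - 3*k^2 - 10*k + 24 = (k - 2)*(k^2 - k - 12) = (k - 2)*(k + 3)*(k - 4)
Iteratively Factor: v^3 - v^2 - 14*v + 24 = (v + 4)*(v^2 - 5*v + 6) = (v - 3)*(v + 4)*(v - 2)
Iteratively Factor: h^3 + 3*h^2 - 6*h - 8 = (h + 1)*(h^2 + 2*h - 8) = (h - 2)*(h + 1)*(h + 4)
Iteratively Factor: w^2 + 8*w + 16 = (w + 4)*(w + 4)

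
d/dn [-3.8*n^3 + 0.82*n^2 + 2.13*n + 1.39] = -11.4*n^2 + 1.64*n + 2.13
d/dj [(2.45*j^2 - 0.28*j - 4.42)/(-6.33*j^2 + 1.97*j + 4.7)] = (3.0541*j^2 - 32.9272*j + 7.3914)/(40.0689*j^4 - 24.9402*j^3 - 55.6211*j^2 + 18.518*j + 22.09)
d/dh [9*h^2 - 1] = 18*h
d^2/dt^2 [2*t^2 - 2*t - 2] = 4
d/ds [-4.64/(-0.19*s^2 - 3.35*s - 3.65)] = (-1.7632*s - 15.544)/(0.19*s^2 + 3.35*s + 3.65)^2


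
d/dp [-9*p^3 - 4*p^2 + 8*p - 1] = -27*p^2 - 8*p + 8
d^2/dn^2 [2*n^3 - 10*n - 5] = 12*n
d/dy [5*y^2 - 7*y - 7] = 10*y - 7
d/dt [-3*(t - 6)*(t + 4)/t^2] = 6*(-t - 24)/t^3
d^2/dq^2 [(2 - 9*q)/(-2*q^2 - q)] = 4*(18*q^3 - 12*q^2 - 6*q - 1)/(q^3*(8*q^3 + 12*q^2 + 6*q + 1))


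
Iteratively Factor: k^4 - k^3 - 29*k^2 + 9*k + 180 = (k + 3)*(k^3 - 4*k^2 - 17*k + 60) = (k + 3)*(k + 4)*(k^2 - 8*k + 15) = (k - 3)*(k + 3)*(k + 4)*(k - 5)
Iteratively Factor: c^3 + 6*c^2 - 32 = (c + 4)*(c^2 + 2*c - 8) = (c + 4)^2*(c - 2)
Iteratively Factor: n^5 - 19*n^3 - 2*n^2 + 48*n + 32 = (n - 2)*(n^4 + 2*n^3 - 15*n^2 - 32*n - 16) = (n - 4)*(n - 2)*(n^3 + 6*n^2 + 9*n + 4) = (n - 4)*(n - 2)*(n + 1)*(n^2 + 5*n + 4) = (n - 4)*(n - 2)*(n + 1)^2*(n + 4)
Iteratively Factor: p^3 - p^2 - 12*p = (p - 4)*(p^2 + 3*p) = (p - 4)*(p + 3)*(p)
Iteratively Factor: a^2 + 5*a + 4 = (a + 1)*(a + 4)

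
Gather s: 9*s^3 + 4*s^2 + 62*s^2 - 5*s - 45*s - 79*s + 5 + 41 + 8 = 9*s^3 + 66*s^2 - 129*s + 54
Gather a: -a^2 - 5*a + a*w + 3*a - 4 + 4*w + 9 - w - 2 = -a^2 + a*(w - 2) + 3*w + 3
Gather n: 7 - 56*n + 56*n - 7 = 0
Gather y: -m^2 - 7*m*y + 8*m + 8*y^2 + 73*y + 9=-m^2 + 8*m + 8*y^2 + y*(73 - 7*m) + 9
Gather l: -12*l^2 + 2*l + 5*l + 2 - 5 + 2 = -12*l^2 + 7*l - 1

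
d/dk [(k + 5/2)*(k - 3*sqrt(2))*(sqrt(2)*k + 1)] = 3*sqrt(2)*k^2 - 10*k + 5*sqrt(2)*k - 25/2 - 3*sqrt(2)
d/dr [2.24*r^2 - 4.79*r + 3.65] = 4.48*r - 4.79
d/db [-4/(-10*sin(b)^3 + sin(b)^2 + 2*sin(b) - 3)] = 8*(-15*sin(b)^2 + sin(b) + 1)*cos(b)/(10*sin(b)^3 - sin(b)^2 - 2*sin(b) + 3)^2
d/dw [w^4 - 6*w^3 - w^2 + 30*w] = 4*w^3 - 18*w^2 - 2*w + 30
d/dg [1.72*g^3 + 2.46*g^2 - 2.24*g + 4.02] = 5.16*g^2 + 4.92*g - 2.24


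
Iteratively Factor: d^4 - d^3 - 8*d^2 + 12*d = (d)*(d^3 - d^2 - 8*d + 12) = d*(d - 2)*(d^2 + d - 6) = d*(d - 2)^2*(d + 3)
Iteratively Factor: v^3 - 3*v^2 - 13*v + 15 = (v - 5)*(v^2 + 2*v - 3) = (v - 5)*(v + 3)*(v - 1)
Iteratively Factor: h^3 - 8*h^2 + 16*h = (h - 4)*(h^2 - 4*h) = (h - 4)^2*(h)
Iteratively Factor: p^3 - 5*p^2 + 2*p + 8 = (p - 4)*(p^2 - p - 2) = (p - 4)*(p + 1)*(p - 2)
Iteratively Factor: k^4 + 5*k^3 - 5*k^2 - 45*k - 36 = (k + 1)*(k^3 + 4*k^2 - 9*k - 36) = (k + 1)*(k + 4)*(k^2 - 9) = (k + 1)*(k + 3)*(k + 4)*(k - 3)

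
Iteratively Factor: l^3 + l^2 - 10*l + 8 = (l - 2)*(l^2 + 3*l - 4) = (l - 2)*(l - 1)*(l + 4)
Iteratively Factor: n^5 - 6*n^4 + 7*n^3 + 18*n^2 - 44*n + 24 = (n - 2)*(n^4 - 4*n^3 - n^2 + 16*n - 12) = (n - 2)*(n - 1)*(n^3 - 3*n^2 - 4*n + 12) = (n - 2)^2*(n - 1)*(n^2 - n - 6) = (n - 2)^2*(n - 1)*(n + 2)*(n - 3)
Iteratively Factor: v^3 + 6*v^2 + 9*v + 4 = (v + 1)*(v^2 + 5*v + 4) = (v + 1)*(v + 4)*(v + 1)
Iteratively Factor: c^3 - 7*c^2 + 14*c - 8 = (c - 4)*(c^2 - 3*c + 2) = (c - 4)*(c - 1)*(c - 2)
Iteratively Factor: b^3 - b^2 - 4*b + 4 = (b + 2)*(b^2 - 3*b + 2) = (b - 1)*(b + 2)*(b - 2)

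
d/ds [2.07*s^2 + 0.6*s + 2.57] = 4.14*s + 0.6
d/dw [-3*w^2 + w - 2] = 1 - 6*w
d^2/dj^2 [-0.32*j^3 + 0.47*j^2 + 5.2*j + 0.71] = 0.94 - 1.92*j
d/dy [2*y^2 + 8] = 4*y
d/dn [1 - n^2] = -2*n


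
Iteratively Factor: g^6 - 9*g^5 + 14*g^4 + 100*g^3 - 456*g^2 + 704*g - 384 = (g - 3)*(g^5 - 6*g^4 - 4*g^3 + 88*g^2 - 192*g + 128) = (g - 3)*(g - 2)*(g^4 - 4*g^3 - 12*g^2 + 64*g - 64) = (g - 3)*(g - 2)*(g + 4)*(g^3 - 8*g^2 + 20*g - 16) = (g - 3)*(g - 2)^2*(g + 4)*(g^2 - 6*g + 8) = (g - 4)*(g - 3)*(g - 2)^2*(g + 4)*(g - 2)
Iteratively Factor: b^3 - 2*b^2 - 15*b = (b)*(b^2 - 2*b - 15) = b*(b + 3)*(b - 5)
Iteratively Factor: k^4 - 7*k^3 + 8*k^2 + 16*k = (k - 4)*(k^3 - 3*k^2 - 4*k) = (k - 4)^2*(k^2 + k) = k*(k - 4)^2*(k + 1)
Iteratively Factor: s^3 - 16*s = (s - 4)*(s^2 + 4*s) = (s - 4)*(s + 4)*(s)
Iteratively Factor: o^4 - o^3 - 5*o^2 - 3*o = (o)*(o^3 - o^2 - 5*o - 3) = o*(o + 1)*(o^2 - 2*o - 3) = o*(o + 1)^2*(o - 3)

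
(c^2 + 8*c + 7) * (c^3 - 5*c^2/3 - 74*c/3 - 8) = c^5 + 19*c^4/3 - 31*c^3 - 217*c^2 - 710*c/3 - 56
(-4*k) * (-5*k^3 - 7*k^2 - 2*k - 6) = 20*k^4 + 28*k^3 + 8*k^2 + 24*k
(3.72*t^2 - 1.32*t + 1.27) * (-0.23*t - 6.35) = -0.8556*t^3 - 23.3184*t^2 + 8.0899*t - 8.0645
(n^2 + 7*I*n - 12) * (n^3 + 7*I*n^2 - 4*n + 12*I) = n^5 + 14*I*n^4 - 65*n^3 - 100*I*n^2 - 36*n - 144*I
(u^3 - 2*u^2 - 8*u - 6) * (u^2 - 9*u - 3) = u^5 - 11*u^4 + 7*u^3 + 72*u^2 + 78*u + 18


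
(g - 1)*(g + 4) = g^2 + 3*g - 4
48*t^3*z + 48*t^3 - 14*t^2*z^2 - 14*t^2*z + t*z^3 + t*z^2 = (-8*t + z)*(-6*t + z)*(t*z + t)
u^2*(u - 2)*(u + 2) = u^4 - 4*u^2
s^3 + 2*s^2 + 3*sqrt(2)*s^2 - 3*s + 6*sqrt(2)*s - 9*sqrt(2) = (s - 1)*(s + 3)*(s + 3*sqrt(2))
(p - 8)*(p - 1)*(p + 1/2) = p^3 - 17*p^2/2 + 7*p/2 + 4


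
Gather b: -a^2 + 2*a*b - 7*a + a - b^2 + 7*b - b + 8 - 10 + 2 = -a^2 - 6*a - b^2 + b*(2*a + 6)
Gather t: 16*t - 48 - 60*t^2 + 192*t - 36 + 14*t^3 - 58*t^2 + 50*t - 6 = 14*t^3 - 118*t^2 + 258*t - 90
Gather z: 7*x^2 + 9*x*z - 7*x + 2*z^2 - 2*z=7*x^2 - 7*x + 2*z^2 + z*(9*x - 2)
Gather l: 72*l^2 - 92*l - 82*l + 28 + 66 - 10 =72*l^2 - 174*l + 84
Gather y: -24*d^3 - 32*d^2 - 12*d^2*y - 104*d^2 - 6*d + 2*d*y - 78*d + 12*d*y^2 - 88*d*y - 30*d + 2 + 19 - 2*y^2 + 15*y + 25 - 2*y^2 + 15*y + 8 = -24*d^3 - 136*d^2 - 114*d + y^2*(12*d - 4) + y*(-12*d^2 - 86*d + 30) + 54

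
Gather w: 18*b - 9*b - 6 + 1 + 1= 9*b - 4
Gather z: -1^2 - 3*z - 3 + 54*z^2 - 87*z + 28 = 54*z^2 - 90*z + 24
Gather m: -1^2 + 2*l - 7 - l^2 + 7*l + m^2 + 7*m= -l^2 + 9*l + m^2 + 7*m - 8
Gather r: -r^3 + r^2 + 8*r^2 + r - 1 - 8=-r^3 + 9*r^2 + r - 9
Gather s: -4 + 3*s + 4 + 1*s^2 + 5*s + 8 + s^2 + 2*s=2*s^2 + 10*s + 8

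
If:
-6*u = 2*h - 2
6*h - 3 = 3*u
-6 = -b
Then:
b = 6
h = 4/7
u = 1/7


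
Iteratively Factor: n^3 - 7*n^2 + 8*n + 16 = (n + 1)*(n^2 - 8*n + 16) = (n - 4)*(n + 1)*(n - 4)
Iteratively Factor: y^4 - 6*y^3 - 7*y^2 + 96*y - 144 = (y - 3)*(y^3 - 3*y^2 - 16*y + 48) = (y - 3)*(y + 4)*(y^2 - 7*y + 12) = (y - 3)^2*(y + 4)*(y - 4)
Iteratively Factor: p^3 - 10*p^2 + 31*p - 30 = (p - 2)*(p^2 - 8*p + 15) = (p - 3)*(p - 2)*(p - 5)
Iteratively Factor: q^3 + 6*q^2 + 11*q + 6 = (q + 1)*(q^2 + 5*q + 6) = (q + 1)*(q + 3)*(q + 2)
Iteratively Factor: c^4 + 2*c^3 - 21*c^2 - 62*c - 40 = (c + 2)*(c^3 - 21*c - 20) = (c - 5)*(c + 2)*(c^2 + 5*c + 4) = (c - 5)*(c + 1)*(c + 2)*(c + 4)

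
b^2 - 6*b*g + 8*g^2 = (b - 4*g)*(b - 2*g)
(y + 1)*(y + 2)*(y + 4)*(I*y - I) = I*y^4 + 6*I*y^3 + 7*I*y^2 - 6*I*y - 8*I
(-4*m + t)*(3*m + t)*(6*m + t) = -72*m^3 - 18*m^2*t + 5*m*t^2 + t^3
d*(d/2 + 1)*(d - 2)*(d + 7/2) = d^4/2 + 7*d^3/4 - 2*d^2 - 7*d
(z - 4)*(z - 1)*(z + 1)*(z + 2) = z^4 - 2*z^3 - 9*z^2 + 2*z + 8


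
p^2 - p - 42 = (p - 7)*(p + 6)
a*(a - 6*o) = a^2 - 6*a*o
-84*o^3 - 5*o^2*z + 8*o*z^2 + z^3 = (-3*o + z)*(4*o + z)*(7*o + z)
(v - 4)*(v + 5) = v^2 + v - 20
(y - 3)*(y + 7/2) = y^2 + y/2 - 21/2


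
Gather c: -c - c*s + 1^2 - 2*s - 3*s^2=c*(-s - 1) - 3*s^2 - 2*s + 1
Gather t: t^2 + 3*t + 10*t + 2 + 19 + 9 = t^2 + 13*t + 30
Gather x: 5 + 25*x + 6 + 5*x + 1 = 30*x + 12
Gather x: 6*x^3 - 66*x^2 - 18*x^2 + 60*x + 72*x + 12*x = 6*x^3 - 84*x^2 + 144*x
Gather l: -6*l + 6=6 - 6*l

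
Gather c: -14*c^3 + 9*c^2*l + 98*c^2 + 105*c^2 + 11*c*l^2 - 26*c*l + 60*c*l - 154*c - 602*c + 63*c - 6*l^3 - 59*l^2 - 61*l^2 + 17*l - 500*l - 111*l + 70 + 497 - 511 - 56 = -14*c^3 + c^2*(9*l + 203) + c*(11*l^2 + 34*l - 693) - 6*l^3 - 120*l^2 - 594*l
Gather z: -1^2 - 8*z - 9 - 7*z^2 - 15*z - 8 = -7*z^2 - 23*z - 18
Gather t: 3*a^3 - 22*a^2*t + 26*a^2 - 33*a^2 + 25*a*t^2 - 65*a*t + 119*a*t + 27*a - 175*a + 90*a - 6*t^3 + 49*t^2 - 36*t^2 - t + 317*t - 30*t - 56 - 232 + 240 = 3*a^3 - 7*a^2 - 58*a - 6*t^3 + t^2*(25*a + 13) + t*(-22*a^2 + 54*a + 286) - 48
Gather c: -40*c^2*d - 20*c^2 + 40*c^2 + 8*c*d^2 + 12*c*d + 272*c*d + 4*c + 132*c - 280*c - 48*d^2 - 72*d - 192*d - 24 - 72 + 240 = c^2*(20 - 40*d) + c*(8*d^2 + 284*d - 144) - 48*d^2 - 264*d + 144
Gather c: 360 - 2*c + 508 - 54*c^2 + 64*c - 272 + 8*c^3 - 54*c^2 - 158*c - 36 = 8*c^3 - 108*c^2 - 96*c + 560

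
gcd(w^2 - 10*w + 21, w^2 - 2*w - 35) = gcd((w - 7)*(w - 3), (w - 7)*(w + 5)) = w - 7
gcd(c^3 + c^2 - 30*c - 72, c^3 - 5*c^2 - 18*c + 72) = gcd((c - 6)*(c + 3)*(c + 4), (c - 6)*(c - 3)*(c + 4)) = c^2 - 2*c - 24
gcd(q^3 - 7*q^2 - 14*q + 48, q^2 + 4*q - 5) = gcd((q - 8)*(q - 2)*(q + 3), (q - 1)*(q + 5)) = 1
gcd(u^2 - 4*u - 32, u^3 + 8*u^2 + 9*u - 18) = 1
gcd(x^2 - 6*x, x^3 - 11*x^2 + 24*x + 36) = x - 6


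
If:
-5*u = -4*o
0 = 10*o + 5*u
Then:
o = 0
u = 0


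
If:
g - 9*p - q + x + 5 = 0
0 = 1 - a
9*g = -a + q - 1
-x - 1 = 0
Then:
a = 1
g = q/9 - 2/9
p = 34/81 - 8*q/81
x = -1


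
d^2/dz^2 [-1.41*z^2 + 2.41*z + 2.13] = -2.82000000000000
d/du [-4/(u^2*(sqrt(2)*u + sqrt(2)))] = sqrt(2)*(6*u + 4)/(u^3*(u + 1)^2)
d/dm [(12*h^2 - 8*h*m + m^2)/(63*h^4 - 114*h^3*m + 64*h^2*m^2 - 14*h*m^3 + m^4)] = 2*(144*h^4 - 187*h^3*m + 88*h^2*m^2 - 16*h*m^3 + m^4)/(1323*h^7 - 4347*h^6*m + 5571*h^5*m^2 - 3595*h^4*m^3 + 1273*h^3*m^4 - 249*h^2*m^5 + 25*h*m^6 - m^7)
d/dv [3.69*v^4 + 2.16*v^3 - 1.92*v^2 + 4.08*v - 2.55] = 14.76*v^3 + 6.48*v^2 - 3.84*v + 4.08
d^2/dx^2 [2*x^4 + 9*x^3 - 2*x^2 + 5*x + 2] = 24*x^2 + 54*x - 4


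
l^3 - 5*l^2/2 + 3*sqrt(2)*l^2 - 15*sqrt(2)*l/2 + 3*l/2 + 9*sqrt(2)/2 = (l - 3/2)*(l - 1)*(l + 3*sqrt(2))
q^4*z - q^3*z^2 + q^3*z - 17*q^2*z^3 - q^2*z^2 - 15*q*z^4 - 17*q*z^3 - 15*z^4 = (q - 5*z)*(q + z)*(q + 3*z)*(q*z + z)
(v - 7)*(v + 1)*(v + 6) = v^3 - 43*v - 42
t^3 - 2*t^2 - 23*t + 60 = (t - 4)*(t - 3)*(t + 5)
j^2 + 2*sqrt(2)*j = j*(j + 2*sqrt(2))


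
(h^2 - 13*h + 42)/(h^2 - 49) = (h - 6)/(h + 7)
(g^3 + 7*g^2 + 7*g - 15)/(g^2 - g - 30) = (g^2 + 2*g - 3)/(g - 6)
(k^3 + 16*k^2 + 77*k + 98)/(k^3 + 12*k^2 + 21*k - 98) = (k + 2)/(k - 2)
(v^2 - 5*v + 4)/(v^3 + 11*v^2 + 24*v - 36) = (v - 4)/(v^2 + 12*v + 36)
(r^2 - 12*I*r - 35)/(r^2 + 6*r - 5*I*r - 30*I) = (r - 7*I)/(r + 6)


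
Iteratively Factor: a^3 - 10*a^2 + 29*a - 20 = (a - 1)*(a^2 - 9*a + 20) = (a - 5)*(a - 1)*(a - 4)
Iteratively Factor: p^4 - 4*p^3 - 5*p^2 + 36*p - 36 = (p - 2)*(p^3 - 2*p^2 - 9*p + 18) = (p - 2)^2*(p^2 - 9) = (p - 3)*(p - 2)^2*(p + 3)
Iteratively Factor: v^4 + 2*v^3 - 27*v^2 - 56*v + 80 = (v + 4)*(v^3 - 2*v^2 - 19*v + 20) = (v + 4)^2*(v^2 - 6*v + 5) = (v - 1)*(v + 4)^2*(v - 5)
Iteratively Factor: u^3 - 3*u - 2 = (u - 2)*(u^2 + 2*u + 1) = (u - 2)*(u + 1)*(u + 1)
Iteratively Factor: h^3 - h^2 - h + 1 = (h + 1)*(h^2 - 2*h + 1) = (h - 1)*(h + 1)*(h - 1)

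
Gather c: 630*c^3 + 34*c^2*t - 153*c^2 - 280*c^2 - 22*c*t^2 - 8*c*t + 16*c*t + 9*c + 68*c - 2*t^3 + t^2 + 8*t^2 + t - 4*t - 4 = 630*c^3 + c^2*(34*t - 433) + c*(-22*t^2 + 8*t + 77) - 2*t^3 + 9*t^2 - 3*t - 4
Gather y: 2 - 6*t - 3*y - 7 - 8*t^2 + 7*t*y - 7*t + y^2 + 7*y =-8*t^2 - 13*t + y^2 + y*(7*t + 4) - 5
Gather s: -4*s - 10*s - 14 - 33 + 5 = -14*s - 42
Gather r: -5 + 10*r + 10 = 10*r + 5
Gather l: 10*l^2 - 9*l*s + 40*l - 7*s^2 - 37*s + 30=10*l^2 + l*(40 - 9*s) - 7*s^2 - 37*s + 30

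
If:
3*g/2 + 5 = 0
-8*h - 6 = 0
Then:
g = -10/3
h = -3/4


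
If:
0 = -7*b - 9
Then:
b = -9/7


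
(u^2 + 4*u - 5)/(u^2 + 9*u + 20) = (u - 1)/(u + 4)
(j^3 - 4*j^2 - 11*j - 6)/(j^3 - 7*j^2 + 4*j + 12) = (j + 1)/(j - 2)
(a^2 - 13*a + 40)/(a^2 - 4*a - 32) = (a - 5)/(a + 4)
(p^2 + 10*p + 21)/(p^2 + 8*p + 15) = (p + 7)/(p + 5)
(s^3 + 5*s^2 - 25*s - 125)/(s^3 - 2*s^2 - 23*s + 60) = (s^2 - 25)/(s^2 - 7*s + 12)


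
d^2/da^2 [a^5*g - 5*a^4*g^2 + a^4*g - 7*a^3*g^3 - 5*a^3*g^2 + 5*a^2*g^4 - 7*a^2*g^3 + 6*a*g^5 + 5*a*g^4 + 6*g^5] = 2*g*(10*a^3 - 30*a^2*g + 6*a^2 - 21*a*g^2 - 15*a*g + 5*g^3 - 7*g^2)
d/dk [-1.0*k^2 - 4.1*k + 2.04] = -2.0*k - 4.1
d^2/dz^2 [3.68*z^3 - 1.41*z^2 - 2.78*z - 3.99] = 22.08*z - 2.82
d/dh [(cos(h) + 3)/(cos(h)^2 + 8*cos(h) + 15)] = sin(h)/(cos(h) + 5)^2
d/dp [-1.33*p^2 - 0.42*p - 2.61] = -2.66*p - 0.42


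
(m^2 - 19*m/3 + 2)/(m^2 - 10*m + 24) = (m - 1/3)/(m - 4)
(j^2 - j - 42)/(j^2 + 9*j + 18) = (j - 7)/(j + 3)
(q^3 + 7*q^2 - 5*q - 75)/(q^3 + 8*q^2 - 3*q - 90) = (q + 5)/(q + 6)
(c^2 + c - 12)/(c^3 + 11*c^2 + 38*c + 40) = (c - 3)/(c^2 + 7*c + 10)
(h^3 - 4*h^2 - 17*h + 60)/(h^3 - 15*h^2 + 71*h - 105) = (h + 4)/(h - 7)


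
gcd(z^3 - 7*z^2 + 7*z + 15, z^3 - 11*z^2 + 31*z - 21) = z - 3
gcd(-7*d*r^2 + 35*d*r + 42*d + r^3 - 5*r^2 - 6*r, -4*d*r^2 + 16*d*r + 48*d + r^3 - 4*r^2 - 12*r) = r - 6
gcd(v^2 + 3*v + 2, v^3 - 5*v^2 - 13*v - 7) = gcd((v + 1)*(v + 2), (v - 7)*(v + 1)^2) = v + 1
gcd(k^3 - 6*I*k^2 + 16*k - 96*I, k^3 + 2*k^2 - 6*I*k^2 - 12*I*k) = k - 6*I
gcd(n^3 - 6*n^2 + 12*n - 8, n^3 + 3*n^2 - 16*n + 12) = n - 2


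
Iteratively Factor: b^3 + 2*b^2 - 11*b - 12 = (b + 1)*(b^2 + b - 12) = (b - 3)*(b + 1)*(b + 4)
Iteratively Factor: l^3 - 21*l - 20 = (l + 4)*(l^2 - 4*l - 5) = (l + 1)*(l + 4)*(l - 5)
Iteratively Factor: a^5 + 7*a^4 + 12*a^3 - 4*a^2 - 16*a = (a + 4)*(a^4 + 3*a^3 - 4*a) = (a + 2)*(a + 4)*(a^3 + a^2 - 2*a) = a*(a + 2)*(a + 4)*(a^2 + a - 2) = a*(a + 2)^2*(a + 4)*(a - 1)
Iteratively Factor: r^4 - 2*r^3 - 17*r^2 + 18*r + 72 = (r - 3)*(r^3 + r^2 - 14*r - 24) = (r - 3)*(r + 3)*(r^2 - 2*r - 8) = (r - 3)*(r + 2)*(r + 3)*(r - 4)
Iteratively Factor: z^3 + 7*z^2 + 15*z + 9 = (z + 3)*(z^2 + 4*z + 3) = (z + 3)^2*(z + 1)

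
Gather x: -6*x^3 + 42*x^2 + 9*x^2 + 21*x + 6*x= -6*x^3 + 51*x^2 + 27*x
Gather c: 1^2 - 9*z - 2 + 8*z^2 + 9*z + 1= 8*z^2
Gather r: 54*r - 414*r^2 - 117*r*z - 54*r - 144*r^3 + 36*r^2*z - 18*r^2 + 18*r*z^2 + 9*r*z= -144*r^3 + r^2*(36*z - 432) + r*(18*z^2 - 108*z)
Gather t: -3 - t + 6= 3 - t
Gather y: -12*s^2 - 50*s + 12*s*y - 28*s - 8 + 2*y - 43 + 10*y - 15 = -12*s^2 - 78*s + y*(12*s + 12) - 66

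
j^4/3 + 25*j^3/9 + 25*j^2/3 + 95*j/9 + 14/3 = (j/3 + 1)*(j + 1)*(j + 2)*(j + 7/3)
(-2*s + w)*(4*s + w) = -8*s^2 + 2*s*w + w^2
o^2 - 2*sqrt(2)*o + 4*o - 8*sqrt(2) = (o + 4)*(o - 2*sqrt(2))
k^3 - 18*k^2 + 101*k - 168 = (k - 8)*(k - 7)*(k - 3)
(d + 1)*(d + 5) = d^2 + 6*d + 5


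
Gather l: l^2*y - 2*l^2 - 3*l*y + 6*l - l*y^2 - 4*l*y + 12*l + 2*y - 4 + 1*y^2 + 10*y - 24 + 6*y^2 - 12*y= l^2*(y - 2) + l*(-y^2 - 7*y + 18) + 7*y^2 - 28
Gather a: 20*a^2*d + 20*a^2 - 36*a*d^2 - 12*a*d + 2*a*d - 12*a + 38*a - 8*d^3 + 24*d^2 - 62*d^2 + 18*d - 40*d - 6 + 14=a^2*(20*d + 20) + a*(-36*d^2 - 10*d + 26) - 8*d^3 - 38*d^2 - 22*d + 8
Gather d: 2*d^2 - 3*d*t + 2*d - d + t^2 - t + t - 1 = 2*d^2 + d*(1 - 3*t) + t^2 - 1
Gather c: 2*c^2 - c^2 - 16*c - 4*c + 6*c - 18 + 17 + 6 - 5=c^2 - 14*c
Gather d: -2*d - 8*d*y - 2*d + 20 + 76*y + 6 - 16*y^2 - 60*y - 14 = d*(-8*y - 4) - 16*y^2 + 16*y + 12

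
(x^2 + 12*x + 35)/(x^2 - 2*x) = (x^2 + 12*x + 35)/(x*(x - 2))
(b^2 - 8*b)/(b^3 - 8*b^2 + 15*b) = (b - 8)/(b^2 - 8*b + 15)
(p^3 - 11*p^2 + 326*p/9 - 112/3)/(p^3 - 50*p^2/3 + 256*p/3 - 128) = (p - 7/3)/(p - 8)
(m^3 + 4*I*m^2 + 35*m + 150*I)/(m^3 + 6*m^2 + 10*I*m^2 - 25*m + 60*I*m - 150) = (m - 6*I)/(m + 6)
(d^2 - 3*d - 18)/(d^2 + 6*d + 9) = (d - 6)/(d + 3)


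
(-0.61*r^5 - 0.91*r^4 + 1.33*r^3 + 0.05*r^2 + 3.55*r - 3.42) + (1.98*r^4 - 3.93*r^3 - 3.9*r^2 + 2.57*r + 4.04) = -0.61*r^5 + 1.07*r^4 - 2.6*r^3 - 3.85*r^2 + 6.12*r + 0.62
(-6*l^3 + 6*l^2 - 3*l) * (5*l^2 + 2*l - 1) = -30*l^5 + 18*l^4 + 3*l^3 - 12*l^2 + 3*l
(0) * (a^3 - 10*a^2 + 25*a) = 0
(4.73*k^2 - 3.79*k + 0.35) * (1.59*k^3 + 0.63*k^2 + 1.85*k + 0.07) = 7.5207*k^5 - 3.0462*k^4 + 6.9193*k^3 - 6.4599*k^2 + 0.3822*k + 0.0245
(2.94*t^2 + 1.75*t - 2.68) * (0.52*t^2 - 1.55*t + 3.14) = 1.5288*t^4 - 3.647*t^3 + 5.1255*t^2 + 9.649*t - 8.4152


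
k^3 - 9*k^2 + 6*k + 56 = (k - 7)*(k - 4)*(k + 2)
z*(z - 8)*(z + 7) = z^3 - z^2 - 56*z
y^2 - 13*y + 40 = (y - 8)*(y - 5)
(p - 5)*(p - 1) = p^2 - 6*p + 5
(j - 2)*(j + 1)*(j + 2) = j^3 + j^2 - 4*j - 4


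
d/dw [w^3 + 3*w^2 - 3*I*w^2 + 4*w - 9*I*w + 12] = 3*w^2 + 6*w*(1 - I) + 4 - 9*I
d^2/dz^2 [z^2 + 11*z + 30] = 2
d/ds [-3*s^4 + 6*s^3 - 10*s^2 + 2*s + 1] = -12*s^3 + 18*s^2 - 20*s + 2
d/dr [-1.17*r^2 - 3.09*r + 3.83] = -2.34*r - 3.09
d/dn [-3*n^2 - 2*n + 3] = -6*n - 2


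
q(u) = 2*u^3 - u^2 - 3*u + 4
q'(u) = 6*u^2 - 2*u - 3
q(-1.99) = -9.75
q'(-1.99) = 24.74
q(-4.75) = -218.66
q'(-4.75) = 141.88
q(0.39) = 2.80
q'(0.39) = -2.87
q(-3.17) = -60.25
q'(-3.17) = 63.63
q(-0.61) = 5.00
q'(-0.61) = 0.45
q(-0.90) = 4.43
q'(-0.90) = 3.66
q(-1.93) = -8.31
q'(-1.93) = 23.21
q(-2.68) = -33.64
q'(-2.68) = 45.45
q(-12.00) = -3560.00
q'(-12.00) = 885.00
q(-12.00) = -3560.00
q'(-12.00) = 885.00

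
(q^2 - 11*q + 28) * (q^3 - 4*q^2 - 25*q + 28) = q^5 - 15*q^4 + 47*q^3 + 191*q^2 - 1008*q + 784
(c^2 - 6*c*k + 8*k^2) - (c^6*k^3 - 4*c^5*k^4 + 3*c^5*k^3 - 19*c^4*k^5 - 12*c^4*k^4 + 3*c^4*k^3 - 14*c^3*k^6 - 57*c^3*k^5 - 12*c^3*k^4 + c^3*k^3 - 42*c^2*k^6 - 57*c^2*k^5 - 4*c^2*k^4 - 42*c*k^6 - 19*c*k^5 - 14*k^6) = -c^6*k^3 + 4*c^5*k^4 - 3*c^5*k^3 + 19*c^4*k^5 + 12*c^4*k^4 - 3*c^4*k^3 + 14*c^3*k^6 + 57*c^3*k^5 + 12*c^3*k^4 - c^3*k^3 + 42*c^2*k^6 + 57*c^2*k^5 + 4*c^2*k^4 + c^2 + 42*c*k^6 + 19*c*k^5 - 6*c*k + 14*k^6 + 8*k^2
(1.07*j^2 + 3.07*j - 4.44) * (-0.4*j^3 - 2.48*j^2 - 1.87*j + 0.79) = -0.428*j^5 - 3.8816*j^4 - 7.8385*j^3 + 6.1156*j^2 + 10.7281*j - 3.5076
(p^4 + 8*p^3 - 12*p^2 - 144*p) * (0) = 0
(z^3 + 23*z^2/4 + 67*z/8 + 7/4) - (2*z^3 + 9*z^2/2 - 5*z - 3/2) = -z^3 + 5*z^2/4 + 107*z/8 + 13/4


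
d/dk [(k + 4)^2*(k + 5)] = (k + 4)*(3*k + 14)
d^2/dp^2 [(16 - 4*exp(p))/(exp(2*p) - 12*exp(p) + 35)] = 4*(-exp(4*p) + 4*exp(3*p) + 66*exp(2*p) - 404*exp(p) + 455)*exp(p)/(exp(6*p) - 36*exp(5*p) + 537*exp(4*p) - 4248*exp(3*p) + 18795*exp(2*p) - 44100*exp(p) + 42875)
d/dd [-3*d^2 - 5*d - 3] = -6*d - 5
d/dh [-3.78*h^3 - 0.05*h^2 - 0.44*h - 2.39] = -11.34*h^2 - 0.1*h - 0.44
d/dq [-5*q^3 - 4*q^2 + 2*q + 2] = -15*q^2 - 8*q + 2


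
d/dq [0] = 0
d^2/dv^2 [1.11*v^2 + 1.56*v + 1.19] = 2.22000000000000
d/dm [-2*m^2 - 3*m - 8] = -4*m - 3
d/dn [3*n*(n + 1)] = 6*n + 3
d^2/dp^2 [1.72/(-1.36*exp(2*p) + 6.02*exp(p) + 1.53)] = (1.72*(2.72*exp(p) - 6.02)*(5.44*exp(p) - 12.04)*exp(p) + (9.3568*exp(p) - 10.3544)*(-1.36*exp(2*p) + 6.02*exp(p) + 1.53))*exp(p)/(-1.36*exp(2*p) + 6.02*exp(p) + 1.53)^3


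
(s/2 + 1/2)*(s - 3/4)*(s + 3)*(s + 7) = s^4/2 + 41*s^3/8 + 91*s^2/8 - 9*s/8 - 63/8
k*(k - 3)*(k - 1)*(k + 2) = k^4 - 2*k^3 - 5*k^2 + 6*k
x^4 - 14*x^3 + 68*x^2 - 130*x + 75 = (x - 5)^2*(x - 3)*(x - 1)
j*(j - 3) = j^2 - 3*j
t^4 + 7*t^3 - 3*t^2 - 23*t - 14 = (t - 2)*(t + 1)^2*(t + 7)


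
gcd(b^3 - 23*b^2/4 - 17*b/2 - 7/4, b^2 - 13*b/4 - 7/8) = b + 1/4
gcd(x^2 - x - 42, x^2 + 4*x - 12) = x + 6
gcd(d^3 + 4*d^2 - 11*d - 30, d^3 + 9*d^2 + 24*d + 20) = d^2 + 7*d + 10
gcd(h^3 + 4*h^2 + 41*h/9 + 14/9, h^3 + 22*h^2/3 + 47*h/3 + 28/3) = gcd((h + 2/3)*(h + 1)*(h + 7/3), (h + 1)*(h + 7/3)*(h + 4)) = h^2 + 10*h/3 + 7/3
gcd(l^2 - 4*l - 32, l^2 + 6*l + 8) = l + 4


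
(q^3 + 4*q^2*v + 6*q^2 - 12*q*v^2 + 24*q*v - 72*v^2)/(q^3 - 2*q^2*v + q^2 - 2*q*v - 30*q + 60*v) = (q + 6*v)/(q - 5)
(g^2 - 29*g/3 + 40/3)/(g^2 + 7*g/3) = (3*g^2 - 29*g + 40)/(g*(3*g + 7))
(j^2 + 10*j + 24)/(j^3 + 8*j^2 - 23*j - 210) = (j + 4)/(j^2 + 2*j - 35)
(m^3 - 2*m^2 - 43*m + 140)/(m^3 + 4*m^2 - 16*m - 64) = (m^2 + 2*m - 35)/(m^2 + 8*m + 16)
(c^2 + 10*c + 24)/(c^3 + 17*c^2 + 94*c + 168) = 1/(c + 7)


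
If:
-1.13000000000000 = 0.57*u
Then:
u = -1.98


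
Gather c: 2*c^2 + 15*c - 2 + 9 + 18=2*c^2 + 15*c + 25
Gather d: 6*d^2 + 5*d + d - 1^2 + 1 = 6*d^2 + 6*d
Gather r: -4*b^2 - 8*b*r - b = -4*b^2 - 8*b*r - b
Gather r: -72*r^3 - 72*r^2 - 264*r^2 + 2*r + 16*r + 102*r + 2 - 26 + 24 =-72*r^3 - 336*r^2 + 120*r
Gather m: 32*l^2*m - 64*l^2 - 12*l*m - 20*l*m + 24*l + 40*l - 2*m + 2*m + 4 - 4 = -64*l^2 + 64*l + m*(32*l^2 - 32*l)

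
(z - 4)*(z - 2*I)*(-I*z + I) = -I*z^3 - 2*z^2 + 5*I*z^2 + 10*z - 4*I*z - 8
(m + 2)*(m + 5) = m^2 + 7*m + 10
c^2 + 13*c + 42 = (c + 6)*(c + 7)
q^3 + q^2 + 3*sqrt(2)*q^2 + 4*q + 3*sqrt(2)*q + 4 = (q + 1)*(q + sqrt(2))*(q + 2*sqrt(2))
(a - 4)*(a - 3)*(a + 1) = a^3 - 6*a^2 + 5*a + 12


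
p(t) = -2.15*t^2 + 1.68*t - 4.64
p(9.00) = -163.67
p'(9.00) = -37.02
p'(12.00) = -49.92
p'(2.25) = -8.00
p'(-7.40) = 33.50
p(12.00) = -294.08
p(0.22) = -4.37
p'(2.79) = -10.32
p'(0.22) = 0.73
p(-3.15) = -31.27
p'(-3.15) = 15.22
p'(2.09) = -7.31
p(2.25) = -11.74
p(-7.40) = -134.81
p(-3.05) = -29.76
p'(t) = 1.68 - 4.3*t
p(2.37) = -12.73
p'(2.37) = -8.51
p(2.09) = -10.52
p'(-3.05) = 14.80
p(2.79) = -16.69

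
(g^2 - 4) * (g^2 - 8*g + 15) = g^4 - 8*g^3 + 11*g^2 + 32*g - 60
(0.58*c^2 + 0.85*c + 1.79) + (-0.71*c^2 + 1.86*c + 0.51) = -0.13*c^2 + 2.71*c + 2.3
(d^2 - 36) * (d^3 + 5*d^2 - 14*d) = d^5 + 5*d^4 - 50*d^3 - 180*d^2 + 504*d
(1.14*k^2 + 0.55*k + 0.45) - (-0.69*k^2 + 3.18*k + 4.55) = 1.83*k^2 - 2.63*k - 4.1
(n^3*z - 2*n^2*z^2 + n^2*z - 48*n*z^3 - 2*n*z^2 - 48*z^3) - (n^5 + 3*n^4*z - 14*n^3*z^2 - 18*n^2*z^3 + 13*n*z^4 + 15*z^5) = -n^5 - 3*n^4*z + 14*n^3*z^2 + n^3*z + 18*n^2*z^3 - 2*n^2*z^2 + n^2*z - 13*n*z^4 - 48*n*z^3 - 2*n*z^2 - 15*z^5 - 48*z^3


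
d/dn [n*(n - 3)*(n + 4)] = 3*n^2 + 2*n - 12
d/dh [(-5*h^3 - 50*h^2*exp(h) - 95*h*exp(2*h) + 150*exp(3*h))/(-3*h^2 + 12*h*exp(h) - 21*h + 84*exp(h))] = 5*((h^2 - 4*h*exp(h) + 7*h - 28*exp(h))*(10*h^2*exp(h) + 3*h^2 + 38*h*exp(2*h) + 20*h*exp(h) - 90*exp(3*h) + 19*exp(2*h)) + (h^3 + 10*h^2*exp(h) + 19*h*exp(2*h) - 30*exp(3*h))*(4*h*exp(h) - 2*h + 32*exp(h) - 7))/(3*(h^2 - 4*h*exp(h) + 7*h - 28*exp(h))^2)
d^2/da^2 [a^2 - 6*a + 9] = 2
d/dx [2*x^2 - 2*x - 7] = 4*x - 2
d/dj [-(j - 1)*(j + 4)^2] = (-3*j - 2)*(j + 4)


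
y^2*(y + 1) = y^3 + y^2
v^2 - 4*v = v*(v - 4)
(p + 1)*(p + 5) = p^2 + 6*p + 5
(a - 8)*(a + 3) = a^2 - 5*a - 24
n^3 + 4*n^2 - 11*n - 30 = (n - 3)*(n + 2)*(n + 5)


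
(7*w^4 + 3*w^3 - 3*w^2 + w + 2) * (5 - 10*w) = -70*w^5 + 5*w^4 + 45*w^3 - 25*w^2 - 15*w + 10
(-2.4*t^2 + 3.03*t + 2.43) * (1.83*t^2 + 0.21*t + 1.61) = -4.392*t^4 + 5.0409*t^3 + 1.2192*t^2 + 5.3886*t + 3.9123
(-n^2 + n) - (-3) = -n^2 + n + 3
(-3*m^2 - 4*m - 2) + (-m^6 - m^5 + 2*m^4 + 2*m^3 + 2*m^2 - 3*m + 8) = -m^6 - m^5 + 2*m^4 + 2*m^3 - m^2 - 7*m + 6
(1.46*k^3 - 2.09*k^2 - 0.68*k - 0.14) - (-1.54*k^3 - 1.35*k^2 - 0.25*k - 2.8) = 3.0*k^3 - 0.74*k^2 - 0.43*k + 2.66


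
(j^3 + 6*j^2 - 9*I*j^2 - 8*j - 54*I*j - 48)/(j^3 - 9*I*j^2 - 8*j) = (j + 6)/j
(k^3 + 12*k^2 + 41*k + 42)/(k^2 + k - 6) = (k^2 + 9*k + 14)/(k - 2)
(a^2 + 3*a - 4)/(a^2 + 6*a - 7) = (a + 4)/(a + 7)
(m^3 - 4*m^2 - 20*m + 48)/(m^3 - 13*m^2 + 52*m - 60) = (m + 4)/(m - 5)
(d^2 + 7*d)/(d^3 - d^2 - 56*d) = 1/(d - 8)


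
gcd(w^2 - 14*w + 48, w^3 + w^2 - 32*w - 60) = w - 6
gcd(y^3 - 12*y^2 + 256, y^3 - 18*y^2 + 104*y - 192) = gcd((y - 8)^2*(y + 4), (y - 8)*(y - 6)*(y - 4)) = y - 8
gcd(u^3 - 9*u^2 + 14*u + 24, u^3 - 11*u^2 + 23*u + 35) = u + 1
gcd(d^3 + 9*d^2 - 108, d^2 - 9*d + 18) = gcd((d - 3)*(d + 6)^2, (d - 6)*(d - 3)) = d - 3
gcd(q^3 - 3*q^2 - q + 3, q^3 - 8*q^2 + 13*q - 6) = q - 1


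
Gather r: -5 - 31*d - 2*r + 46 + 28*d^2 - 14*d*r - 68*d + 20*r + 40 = 28*d^2 - 99*d + r*(18 - 14*d) + 81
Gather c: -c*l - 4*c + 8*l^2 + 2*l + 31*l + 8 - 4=c*(-l - 4) + 8*l^2 + 33*l + 4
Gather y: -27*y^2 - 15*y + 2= -27*y^2 - 15*y + 2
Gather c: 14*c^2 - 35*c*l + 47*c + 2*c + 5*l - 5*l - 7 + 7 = 14*c^2 + c*(49 - 35*l)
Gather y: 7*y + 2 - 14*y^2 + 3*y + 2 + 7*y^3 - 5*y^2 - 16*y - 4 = 7*y^3 - 19*y^2 - 6*y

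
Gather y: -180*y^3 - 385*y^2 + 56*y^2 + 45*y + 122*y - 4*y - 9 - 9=-180*y^3 - 329*y^2 + 163*y - 18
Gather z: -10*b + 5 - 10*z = -10*b - 10*z + 5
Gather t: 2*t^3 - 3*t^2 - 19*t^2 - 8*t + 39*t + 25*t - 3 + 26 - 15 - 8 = 2*t^3 - 22*t^2 + 56*t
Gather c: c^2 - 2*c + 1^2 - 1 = c^2 - 2*c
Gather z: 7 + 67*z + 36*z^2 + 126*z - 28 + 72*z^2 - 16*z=108*z^2 + 177*z - 21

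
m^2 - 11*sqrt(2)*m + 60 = (m - 6*sqrt(2))*(m - 5*sqrt(2))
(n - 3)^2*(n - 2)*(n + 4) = n^4 - 4*n^3 - 11*n^2 + 66*n - 72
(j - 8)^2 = j^2 - 16*j + 64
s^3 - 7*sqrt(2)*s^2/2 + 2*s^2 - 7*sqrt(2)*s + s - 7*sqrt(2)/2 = (s + 1)^2*(s - 7*sqrt(2)/2)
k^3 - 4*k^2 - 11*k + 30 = (k - 5)*(k - 2)*(k + 3)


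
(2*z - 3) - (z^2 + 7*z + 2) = -z^2 - 5*z - 5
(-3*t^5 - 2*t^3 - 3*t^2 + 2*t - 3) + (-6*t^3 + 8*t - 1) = -3*t^5 - 8*t^3 - 3*t^2 + 10*t - 4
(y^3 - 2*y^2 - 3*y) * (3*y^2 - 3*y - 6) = 3*y^5 - 9*y^4 - 9*y^3 + 21*y^2 + 18*y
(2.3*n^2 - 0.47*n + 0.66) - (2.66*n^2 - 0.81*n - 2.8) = -0.36*n^2 + 0.34*n + 3.46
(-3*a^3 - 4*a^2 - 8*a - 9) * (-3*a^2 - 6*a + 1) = 9*a^5 + 30*a^4 + 45*a^3 + 71*a^2 + 46*a - 9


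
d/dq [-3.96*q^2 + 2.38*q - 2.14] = 2.38 - 7.92*q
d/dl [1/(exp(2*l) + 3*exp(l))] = (-2*exp(l) - 3)*exp(-l)/(exp(l) + 3)^2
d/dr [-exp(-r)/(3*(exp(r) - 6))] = 2*(exp(r) - 3)*exp(-r)/(3*(exp(r) - 6)^2)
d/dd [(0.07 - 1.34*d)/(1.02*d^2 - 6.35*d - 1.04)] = (1.3668*d^2 - 0.142799999999999*d + 1.8381)/(1.0404*d^4 - 12.954*d^3 + 38.2009*d^2 + 13.208*d + 1.0816)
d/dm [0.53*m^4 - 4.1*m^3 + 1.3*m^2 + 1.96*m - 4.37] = 2.12*m^3 - 12.3*m^2 + 2.6*m + 1.96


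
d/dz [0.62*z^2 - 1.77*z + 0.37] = 1.24*z - 1.77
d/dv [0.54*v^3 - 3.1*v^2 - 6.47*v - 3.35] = 1.62*v^2 - 6.2*v - 6.47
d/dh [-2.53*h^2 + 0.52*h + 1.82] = 0.52 - 5.06*h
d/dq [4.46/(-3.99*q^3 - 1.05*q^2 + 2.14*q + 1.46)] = (53.3862*q^2 + 9.366*q - 9.5444)/(3.99*q^3 + 1.05*q^2 - 2.14*q - 1.46)^2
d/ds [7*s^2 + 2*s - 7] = 14*s + 2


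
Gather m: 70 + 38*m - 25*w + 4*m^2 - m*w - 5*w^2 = 4*m^2 + m*(38 - w) - 5*w^2 - 25*w + 70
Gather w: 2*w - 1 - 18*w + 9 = 8 - 16*w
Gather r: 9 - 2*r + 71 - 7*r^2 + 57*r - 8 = -7*r^2 + 55*r + 72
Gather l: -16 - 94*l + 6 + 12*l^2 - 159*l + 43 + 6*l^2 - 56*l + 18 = 18*l^2 - 309*l + 51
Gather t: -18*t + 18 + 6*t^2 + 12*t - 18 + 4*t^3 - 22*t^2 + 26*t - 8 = 4*t^3 - 16*t^2 + 20*t - 8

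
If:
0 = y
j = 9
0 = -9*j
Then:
No Solution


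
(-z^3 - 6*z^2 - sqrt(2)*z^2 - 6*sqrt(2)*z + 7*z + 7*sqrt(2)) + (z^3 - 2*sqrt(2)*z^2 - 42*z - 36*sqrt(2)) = -6*z^2 - 3*sqrt(2)*z^2 - 35*z - 6*sqrt(2)*z - 29*sqrt(2)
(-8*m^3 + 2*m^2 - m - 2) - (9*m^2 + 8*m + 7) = -8*m^3 - 7*m^2 - 9*m - 9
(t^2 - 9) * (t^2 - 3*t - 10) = t^4 - 3*t^3 - 19*t^2 + 27*t + 90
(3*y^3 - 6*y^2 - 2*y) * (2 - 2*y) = -6*y^4 + 18*y^3 - 8*y^2 - 4*y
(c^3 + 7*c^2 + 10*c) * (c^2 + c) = c^5 + 8*c^4 + 17*c^3 + 10*c^2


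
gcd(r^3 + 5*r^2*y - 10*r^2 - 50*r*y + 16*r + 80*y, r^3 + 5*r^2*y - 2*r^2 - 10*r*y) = r^2 + 5*r*y - 2*r - 10*y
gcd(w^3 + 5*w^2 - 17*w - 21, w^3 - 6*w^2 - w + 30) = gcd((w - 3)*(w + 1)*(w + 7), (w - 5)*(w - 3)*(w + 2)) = w - 3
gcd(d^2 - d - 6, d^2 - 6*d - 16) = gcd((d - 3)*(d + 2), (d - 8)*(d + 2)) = d + 2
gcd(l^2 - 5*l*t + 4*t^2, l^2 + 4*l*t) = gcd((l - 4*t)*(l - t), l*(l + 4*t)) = 1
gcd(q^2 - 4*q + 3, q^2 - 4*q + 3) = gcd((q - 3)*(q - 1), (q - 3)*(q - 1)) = q^2 - 4*q + 3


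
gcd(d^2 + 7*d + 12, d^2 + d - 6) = d + 3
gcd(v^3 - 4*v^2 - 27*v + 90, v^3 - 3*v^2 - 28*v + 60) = v^2 - v - 30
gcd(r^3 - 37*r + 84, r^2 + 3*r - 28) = r^2 + 3*r - 28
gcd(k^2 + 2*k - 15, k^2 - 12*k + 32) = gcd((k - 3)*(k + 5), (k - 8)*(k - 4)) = 1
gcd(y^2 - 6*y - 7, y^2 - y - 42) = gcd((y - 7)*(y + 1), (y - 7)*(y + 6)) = y - 7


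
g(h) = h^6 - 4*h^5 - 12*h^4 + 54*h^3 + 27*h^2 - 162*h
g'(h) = 6*h^5 - 20*h^4 - 48*h^3 + 162*h^2 + 54*h - 162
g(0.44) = -61.96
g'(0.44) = -111.62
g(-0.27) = 44.59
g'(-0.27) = -163.94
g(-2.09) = -22.57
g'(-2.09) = 250.11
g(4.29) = 422.28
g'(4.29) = 1205.55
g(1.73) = -62.52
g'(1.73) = 81.57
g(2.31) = -17.37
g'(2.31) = 60.69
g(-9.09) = 693595.57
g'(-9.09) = -460129.43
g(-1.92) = 19.76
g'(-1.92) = 242.91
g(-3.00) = 0.00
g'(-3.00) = -648.00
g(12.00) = 1837080.00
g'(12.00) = 1019142.00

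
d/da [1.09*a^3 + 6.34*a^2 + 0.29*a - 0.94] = 3.27*a^2 + 12.68*a + 0.29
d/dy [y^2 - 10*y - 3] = 2*y - 10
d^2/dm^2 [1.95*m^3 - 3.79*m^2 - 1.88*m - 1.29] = 11.7*m - 7.58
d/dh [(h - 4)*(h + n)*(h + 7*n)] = 3*h^2 + 16*h*n - 8*h + 7*n^2 - 32*n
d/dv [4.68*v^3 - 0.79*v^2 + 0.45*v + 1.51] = 14.04*v^2 - 1.58*v + 0.45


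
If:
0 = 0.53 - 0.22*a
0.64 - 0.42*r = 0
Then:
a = 2.41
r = 1.52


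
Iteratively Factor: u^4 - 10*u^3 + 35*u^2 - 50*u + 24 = (u - 1)*(u^3 - 9*u^2 + 26*u - 24) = (u - 2)*(u - 1)*(u^2 - 7*u + 12) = (u - 3)*(u - 2)*(u - 1)*(u - 4)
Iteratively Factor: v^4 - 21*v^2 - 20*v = (v + 4)*(v^3 - 4*v^2 - 5*v) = (v + 1)*(v + 4)*(v^2 - 5*v) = v*(v + 1)*(v + 4)*(v - 5)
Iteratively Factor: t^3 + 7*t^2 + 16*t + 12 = (t + 2)*(t^2 + 5*t + 6) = (t + 2)*(t + 3)*(t + 2)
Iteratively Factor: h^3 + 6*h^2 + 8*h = (h + 4)*(h^2 + 2*h) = (h + 2)*(h + 4)*(h)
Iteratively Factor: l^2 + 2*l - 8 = (l + 4)*(l - 2)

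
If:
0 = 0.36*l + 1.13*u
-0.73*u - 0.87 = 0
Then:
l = 3.74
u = -1.19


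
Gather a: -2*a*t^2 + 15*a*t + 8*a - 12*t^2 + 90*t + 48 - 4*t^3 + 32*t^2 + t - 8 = a*(-2*t^2 + 15*t + 8) - 4*t^3 + 20*t^2 + 91*t + 40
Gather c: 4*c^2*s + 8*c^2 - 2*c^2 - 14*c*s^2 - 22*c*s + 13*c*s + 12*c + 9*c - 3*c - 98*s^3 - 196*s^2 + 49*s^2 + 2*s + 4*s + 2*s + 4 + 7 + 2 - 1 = c^2*(4*s + 6) + c*(-14*s^2 - 9*s + 18) - 98*s^3 - 147*s^2 + 8*s + 12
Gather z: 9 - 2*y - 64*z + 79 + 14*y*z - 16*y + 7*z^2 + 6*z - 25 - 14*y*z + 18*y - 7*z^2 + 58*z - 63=0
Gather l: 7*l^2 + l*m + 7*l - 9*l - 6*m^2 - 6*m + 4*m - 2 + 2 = 7*l^2 + l*(m - 2) - 6*m^2 - 2*m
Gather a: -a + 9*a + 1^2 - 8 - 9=8*a - 16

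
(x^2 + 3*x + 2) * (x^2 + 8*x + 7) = x^4 + 11*x^3 + 33*x^2 + 37*x + 14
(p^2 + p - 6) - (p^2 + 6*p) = -5*p - 6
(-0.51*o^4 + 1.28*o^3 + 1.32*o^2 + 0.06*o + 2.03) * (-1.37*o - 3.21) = 0.6987*o^5 - 0.1165*o^4 - 5.9172*o^3 - 4.3194*o^2 - 2.9737*o - 6.5163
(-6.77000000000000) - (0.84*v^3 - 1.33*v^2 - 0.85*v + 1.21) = -0.84*v^3 + 1.33*v^2 + 0.85*v - 7.98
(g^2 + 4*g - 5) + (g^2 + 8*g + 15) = 2*g^2 + 12*g + 10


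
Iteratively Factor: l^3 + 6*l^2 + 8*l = (l + 2)*(l^2 + 4*l) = (l + 2)*(l + 4)*(l)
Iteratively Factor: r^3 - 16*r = (r)*(r^2 - 16) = r*(r - 4)*(r + 4)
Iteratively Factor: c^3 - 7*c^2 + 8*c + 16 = (c - 4)*(c^2 - 3*c - 4) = (c - 4)*(c + 1)*(c - 4)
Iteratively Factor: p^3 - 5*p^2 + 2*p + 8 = (p + 1)*(p^2 - 6*p + 8) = (p - 2)*(p + 1)*(p - 4)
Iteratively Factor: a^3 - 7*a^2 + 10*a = (a)*(a^2 - 7*a + 10) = a*(a - 2)*(a - 5)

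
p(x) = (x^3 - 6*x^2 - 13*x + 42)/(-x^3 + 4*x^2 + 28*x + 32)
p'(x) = (3*x^2 - 12*x - 13)/(-x^3 + 4*x^2 + 28*x + 32) + (3*x^2 - 8*x - 28)*(x^3 - 6*x^2 - 13*x + 42)/(-x^3 + 4*x^2 + 28*x + 32)^2 = 2*(-x^3 + 17*x^2 + 19*x - 398)/(x^5 - 10*x^4 - 20*x^3 + 200*x^2 + 640*x + 512)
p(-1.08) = 6.22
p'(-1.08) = -12.38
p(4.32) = -0.31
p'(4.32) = -0.05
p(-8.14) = -1.30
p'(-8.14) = -0.04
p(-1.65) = 36.06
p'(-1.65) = -189.64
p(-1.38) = 12.73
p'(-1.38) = -37.12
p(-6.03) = -1.39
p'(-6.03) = -0.05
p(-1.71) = 51.05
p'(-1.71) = -326.84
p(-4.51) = -1.44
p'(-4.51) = 0.04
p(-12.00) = -1.20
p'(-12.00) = -0.02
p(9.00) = -1.39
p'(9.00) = 0.63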